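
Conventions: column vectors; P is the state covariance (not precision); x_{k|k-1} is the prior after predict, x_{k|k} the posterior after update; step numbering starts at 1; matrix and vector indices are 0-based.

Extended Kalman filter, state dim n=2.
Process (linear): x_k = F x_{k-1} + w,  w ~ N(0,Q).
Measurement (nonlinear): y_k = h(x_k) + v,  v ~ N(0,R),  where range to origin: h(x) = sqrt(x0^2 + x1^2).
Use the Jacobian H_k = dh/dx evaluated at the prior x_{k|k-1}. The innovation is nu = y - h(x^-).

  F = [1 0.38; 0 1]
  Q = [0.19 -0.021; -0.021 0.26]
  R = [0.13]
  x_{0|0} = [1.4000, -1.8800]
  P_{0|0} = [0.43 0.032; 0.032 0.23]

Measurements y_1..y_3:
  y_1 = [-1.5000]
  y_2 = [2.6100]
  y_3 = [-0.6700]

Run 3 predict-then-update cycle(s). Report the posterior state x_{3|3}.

x_post = [-1.0202, 0.9298]

step 1: x^-=[0.6856, -1.8800]  P^-=[0.6775 0.0984; 0.0984 0.4900]  H_jac=[0.3426 -0.9395]  S=[0.5787]  K=[0.2414; -0.7373]  nu=[-3.5011]  x^+=[-0.1595, 0.7012]  P^+=[0.6438 0.2014; 0.2014 0.1755]
step 2: x^-=[0.1069, 0.7012]  P^-=[1.0122 0.2471; 0.2471 0.4355]  H_jac=[0.1508 0.9886]  S=[0.6522]  K=[0.6084; 0.7171]  nu=[1.9006]  x^+=[1.2634, 2.0643]  P^+=[0.7707 -0.0375; -0.0375 0.1000]
step 3: x^-=[2.0478, 2.0643]  P^-=[0.9467 -0.0205; -0.0205 0.3600]  H_jac=[0.7043 0.7099]  S=[0.7605]  K=[0.8575; 0.3171]  nu=[-3.5777]  x^+=[-1.0202, 0.9298]  P^+=[0.3874 -0.2273; -0.2273 0.2836]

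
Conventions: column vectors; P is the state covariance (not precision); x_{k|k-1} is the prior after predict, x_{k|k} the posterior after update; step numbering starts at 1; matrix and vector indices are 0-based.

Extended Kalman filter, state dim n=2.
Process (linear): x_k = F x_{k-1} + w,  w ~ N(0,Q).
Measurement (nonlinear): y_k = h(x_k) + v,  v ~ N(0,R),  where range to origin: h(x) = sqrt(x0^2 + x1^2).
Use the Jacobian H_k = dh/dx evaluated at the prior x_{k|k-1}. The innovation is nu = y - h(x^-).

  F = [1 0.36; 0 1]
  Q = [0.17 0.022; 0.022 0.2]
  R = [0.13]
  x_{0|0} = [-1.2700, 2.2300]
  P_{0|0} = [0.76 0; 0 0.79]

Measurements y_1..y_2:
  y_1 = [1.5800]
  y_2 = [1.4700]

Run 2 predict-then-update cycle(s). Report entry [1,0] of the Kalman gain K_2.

step 1: x^-=[-0.4672, 2.2300]  P^-=[1.0324 0.3064; 0.3064 0.9900]  H_jac=[-0.2051 0.9788]  S=[0.9988]  K=[0.0883; 0.9072]  nu=[-0.6984]  x^+=[-0.5289, 1.5964]  P^+=[1.0246 0.2264; 0.2264 0.1679]
step 2: x^-=[0.0458, 1.5964]  P^-=[1.3794 0.3088; 0.3088 0.3679]  H_jac=[0.0287 0.9996]  S=[0.5165]  K=[0.6744; 0.7292]  nu=[-0.1270]  x^+=[-0.0398, 1.5037]  P^+=[1.1445 0.0548; 0.0548 0.0933]

K[1,0] = 0.7292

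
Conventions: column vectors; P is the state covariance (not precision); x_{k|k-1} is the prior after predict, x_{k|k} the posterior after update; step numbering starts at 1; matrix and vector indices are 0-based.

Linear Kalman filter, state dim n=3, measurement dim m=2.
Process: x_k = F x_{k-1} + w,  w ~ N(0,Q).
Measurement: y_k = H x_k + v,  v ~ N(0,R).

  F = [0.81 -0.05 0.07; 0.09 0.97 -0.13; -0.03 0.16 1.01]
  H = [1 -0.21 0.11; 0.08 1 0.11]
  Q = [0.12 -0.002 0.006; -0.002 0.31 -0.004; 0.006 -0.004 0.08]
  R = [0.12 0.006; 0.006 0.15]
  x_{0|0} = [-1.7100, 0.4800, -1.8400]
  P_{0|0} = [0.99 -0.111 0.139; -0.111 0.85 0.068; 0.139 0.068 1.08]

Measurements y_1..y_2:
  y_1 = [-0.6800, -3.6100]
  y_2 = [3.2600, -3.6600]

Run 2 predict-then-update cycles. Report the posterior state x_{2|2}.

x_post = [1.1966, -3.7638, -0.6433]

step 1: x^-=[-1.5379, 0.5509, -1.7303]  P^-=[0.8012 -0.0763 0.1477; -0.0763 1.0963 0.0635; 0.1477 0.0635 1.2190]  S=[1.0459 -0.1973; -0.1973 1.2705]  K=[0.8216 0.1308; -0.1272 0.8438; 0.2964 0.2108]  nu=[1.1639, -3.8475]  x^+=[-1.0849, -2.8437, -2.1964]  P^+=[0.1159 0.0263 -0.1002; 0.0263 0.1324 -0.0791; -0.1002 -0.0791 1.0953]
step 2: x^-=[-0.8903, -2.5705, -2.6408]  P^-=[0.1888 0.0147 0.0043; 0.0147 0.4809 -0.2133; 0.0043 -0.2133 1.1810]  S=[0.3490 -0.0692; -0.0692 0.6019]  K=[0.5563 0.1142; -0.1673 0.7427; 0.4970 -0.0808]  nu=[3.9010, -0.7278]  x^+=[1.1966, -3.7638, -0.6433]  P^+=[0.0818 0.0234 -0.0858; 0.0234 0.1219 -0.1217; -0.0858 -0.1217 1.0854]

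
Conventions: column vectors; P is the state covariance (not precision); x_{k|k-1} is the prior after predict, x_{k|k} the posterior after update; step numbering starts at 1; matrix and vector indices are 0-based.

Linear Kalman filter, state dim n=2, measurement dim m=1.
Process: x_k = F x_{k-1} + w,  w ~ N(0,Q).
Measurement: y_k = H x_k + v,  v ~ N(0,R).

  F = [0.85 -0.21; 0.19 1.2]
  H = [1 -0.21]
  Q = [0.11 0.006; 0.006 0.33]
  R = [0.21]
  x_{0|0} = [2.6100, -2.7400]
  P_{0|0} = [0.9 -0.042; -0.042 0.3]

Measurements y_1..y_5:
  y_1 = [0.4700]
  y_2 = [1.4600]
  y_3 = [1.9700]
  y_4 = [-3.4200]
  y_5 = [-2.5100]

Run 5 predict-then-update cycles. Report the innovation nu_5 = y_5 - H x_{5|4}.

step 1: x^-=[2.7939, -2.7921]  P^-=[0.7885 0.0346; 0.0346 0.7753]  S=[1.0181]  K=[0.7673; -0.1260]  nu=[-2.9102]  x^+=[0.5609, -2.4256]  P^+=[0.1891 0.1330; 0.1330 0.7592]
step 2: x^-=[0.9861, -2.8041]  P^-=[0.2326 -0.0244; -0.0244 1.4907]  S=[0.5186]  K=[0.4584; -0.6508]  nu=[-0.1150]  x^+=[0.9334, -2.7293]  P^+=[0.1236 0.1303; 0.1303 1.2711]
step 3: x^-=[1.3665, -3.0978]  P^-=[0.2089 -0.1667; -0.1667 2.2242]  S=[0.5870]  K=[0.4155; -1.0797]  nu=[-0.0471]  x^+=[1.3470, -3.0469]  P^+=[0.1075 0.0966; 0.0966 1.5399]
step 4: x^-=[1.7848, -3.4004]  P^-=[0.2211 -0.2700; -0.2700 2.5954]  S=[0.6590]  K=[0.4216; -1.2368]  nu=[-5.9189]  x^+=[-0.7105, 3.9202]  P^+=[0.1040 0.0736; 0.0736 1.5874]
step 5: x^-=[-1.4272, 4.5692]  P^-=[0.2289 -0.3051; -0.3051 2.6532]  S=[0.6840]  K=[0.4283; -1.2606]  nu=[-0.1233]  x^+=[-1.4800, 4.7247]  P^+=[0.1034 0.0642; 0.0642 1.5662]

innov = [-0.1233]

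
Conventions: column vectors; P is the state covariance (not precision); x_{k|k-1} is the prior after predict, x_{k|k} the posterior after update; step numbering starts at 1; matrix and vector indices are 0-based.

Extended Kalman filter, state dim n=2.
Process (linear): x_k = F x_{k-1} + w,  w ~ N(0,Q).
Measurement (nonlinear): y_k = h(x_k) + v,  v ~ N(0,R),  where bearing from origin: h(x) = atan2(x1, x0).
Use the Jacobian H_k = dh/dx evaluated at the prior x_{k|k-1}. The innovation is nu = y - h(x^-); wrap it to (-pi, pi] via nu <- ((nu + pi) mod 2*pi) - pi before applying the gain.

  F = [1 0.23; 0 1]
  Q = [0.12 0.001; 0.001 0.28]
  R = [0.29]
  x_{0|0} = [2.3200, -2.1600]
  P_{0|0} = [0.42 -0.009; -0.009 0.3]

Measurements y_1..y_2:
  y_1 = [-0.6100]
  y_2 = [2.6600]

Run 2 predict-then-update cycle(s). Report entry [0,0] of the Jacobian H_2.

H_jac[0,0] = 0.3225

step 1: x^-=[1.8232, -2.1600]  P^-=[0.5517 0.0610; 0.0610 0.5800]  H_jac=[0.2703 0.2282]  S=[0.3681]  K=[0.4431; 0.4044]  nu=[0.2598]  x^+=[1.9383, -2.0550]  P^+=[0.4795 -0.0050; -0.0050 0.5198]
step 2: x^-=[1.4657, -2.0550]  P^-=[0.6247 0.1156; 0.1156 0.7998]  H_jac=[0.3225 0.2301]  S=[0.4145]  K=[0.5503; 0.5339]  nu=[-2.6719]  x^+=[-0.0047, -3.4815]  P^+=[0.4992 -0.0062; -0.0062 0.6817]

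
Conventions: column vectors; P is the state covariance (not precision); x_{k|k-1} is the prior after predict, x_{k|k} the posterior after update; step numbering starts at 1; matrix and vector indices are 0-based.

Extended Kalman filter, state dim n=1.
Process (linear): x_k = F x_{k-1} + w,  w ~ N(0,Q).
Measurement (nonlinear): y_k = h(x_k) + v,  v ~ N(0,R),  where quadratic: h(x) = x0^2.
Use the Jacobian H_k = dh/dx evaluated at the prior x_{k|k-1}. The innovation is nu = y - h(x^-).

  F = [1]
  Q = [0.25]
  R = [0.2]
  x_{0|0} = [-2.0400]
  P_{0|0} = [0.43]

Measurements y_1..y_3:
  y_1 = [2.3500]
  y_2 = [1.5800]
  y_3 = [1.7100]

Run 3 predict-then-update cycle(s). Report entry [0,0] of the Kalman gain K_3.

K[0,0] = -0.3430

step 1: x^-=[-2.0400]  P^-=[0.6800]  H_jac=[-4.0800]  S=[11.5196]  K=[-0.2408]  nu=[-1.8116]  x^+=[-1.6037]  P^+=[0.0118]
step 2: x^-=[-1.6037]  P^-=[0.2618]  H_jac=[-3.2074]  S=[2.8933]  K=[-0.2902]  nu=[-0.9918]  x^+=[-1.3158]  P^+=[0.0181]
step 3: x^-=[-1.3158]  P^-=[0.2681]  H_jac=[-2.6317]  S=[2.0568]  K=[-0.3430]  nu=[-0.0214]  x^+=[-1.3085]  P^+=[0.0261]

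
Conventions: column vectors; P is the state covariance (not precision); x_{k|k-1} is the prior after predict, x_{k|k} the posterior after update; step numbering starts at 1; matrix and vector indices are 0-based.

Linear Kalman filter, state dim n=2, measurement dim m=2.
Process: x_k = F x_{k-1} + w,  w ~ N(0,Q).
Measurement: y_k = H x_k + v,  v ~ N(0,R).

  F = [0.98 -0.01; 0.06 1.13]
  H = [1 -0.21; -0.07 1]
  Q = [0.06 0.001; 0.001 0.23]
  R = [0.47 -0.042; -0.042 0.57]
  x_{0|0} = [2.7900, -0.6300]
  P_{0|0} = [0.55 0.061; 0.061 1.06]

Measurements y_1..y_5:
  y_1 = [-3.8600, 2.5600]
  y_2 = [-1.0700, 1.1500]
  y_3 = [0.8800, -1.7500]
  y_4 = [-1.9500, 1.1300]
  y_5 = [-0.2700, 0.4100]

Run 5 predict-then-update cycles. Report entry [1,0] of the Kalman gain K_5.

step 1: x^-=[2.7405, -0.5445]  P^-=[0.5871 0.0889; 0.0889 1.5938]  S=[1.0901 -0.3276; -0.3276 2.1542]  K=[0.5534 0.1063; -0.0042 0.7363]  nu=[-6.7148, 3.2963]  x^+=[-0.6253, 1.9109]  P^+=[0.2674 0.0561; 0.0561 0.4238]
step 2: x^-=[-0.6319, 2.1218]  P^-=[0.3158 0.0740; 0.0740 0.7797]  S=[0.7891 -0.1527; -0.1527 1.3409]  K=[0.3967 0.0839; -0.0019 0.5774]  nu=[0.0074, -1.0161]  x^+=[-0.7142, 1.5351]  P^+=[0.1923 0.0446; 0.0446 0.3323]
step 3: x^-=[-0.7152, 1.6919]  P^-=[0.2439 0.0579; 0.0579 0.6611]  S=[0.7187 -0.1391; -0.1391 1.2242]  K=[0.3362 0.0716; -0.0089 0.5357]  nu=[1.9505, -3.4919]  x^+=[-0.3094, -0.1961]  P^+=[0.1630 0.0381; 0.0381 0.3084]
step 4: x^-=[-0.3012, -0.2401]  P^-=[0.2159 0.0493; 0.0493 0.6295]  S=[0.6929 -0.1393; -0.1393 1.1937]  K=[0.3096 0.0648; -0.0146 0.5228]  nu=[-1.6992, 1.3490]  x^+=[-0.7400, 0.4899]  P^+=[0.1500 0.0344; 0.0344 0.3010]
step 5: x^-=[-0.7301, 0.5092]  P^-=[0.2034 0.0445; 0.0445 0.6196]  S=[0.6821 -0.1412; -0.1412 1.1843]  K=[0.2972 0.0610; -0.0182 0.5183]  nu=[0.5670, -0.1503]  x^+=[-0.5707, 0.4210]  P^+=[0.1439 0.0324; 0.0324 0.2985]

K[1,0] = -0.0182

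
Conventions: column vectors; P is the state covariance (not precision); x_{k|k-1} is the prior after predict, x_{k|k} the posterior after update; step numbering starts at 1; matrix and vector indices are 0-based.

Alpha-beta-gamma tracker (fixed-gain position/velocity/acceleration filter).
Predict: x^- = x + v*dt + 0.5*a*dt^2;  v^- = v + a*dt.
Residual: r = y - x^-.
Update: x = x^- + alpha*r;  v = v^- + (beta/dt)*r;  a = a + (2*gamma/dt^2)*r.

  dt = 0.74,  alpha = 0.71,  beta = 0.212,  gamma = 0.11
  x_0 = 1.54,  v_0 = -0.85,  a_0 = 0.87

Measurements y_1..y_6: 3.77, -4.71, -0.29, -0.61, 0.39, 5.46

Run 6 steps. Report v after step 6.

v_post = 1.9628

step 1: x_pred=1.1492  r=2.6208  x^+=3.0100  v^+=0.5446  a^+=1.9229
step 2: x_pred=3.9395  r=-8.6495  x^+=-2.2016  v^+=-0.5104  a^+=-1.5520
step 3: x_pred=-3.0043  r=2.7143  x^+=-1.0771  v^+=-0.8813  a^+=-0.4616
step 4: x_pred=-1.8557  r=1.2457  x^+=-0.9712  v^+=-0.8660  a^+=0.0389
step 5: x_pred=-1.6014  r=1.9914  x^+=-0.1875  v^+=-0.2667  a^+=0.8389
step 6: x_pred=-0.1552  r=5.6152  x^+=3.8316  v^+=1.9628  a^+=3.0949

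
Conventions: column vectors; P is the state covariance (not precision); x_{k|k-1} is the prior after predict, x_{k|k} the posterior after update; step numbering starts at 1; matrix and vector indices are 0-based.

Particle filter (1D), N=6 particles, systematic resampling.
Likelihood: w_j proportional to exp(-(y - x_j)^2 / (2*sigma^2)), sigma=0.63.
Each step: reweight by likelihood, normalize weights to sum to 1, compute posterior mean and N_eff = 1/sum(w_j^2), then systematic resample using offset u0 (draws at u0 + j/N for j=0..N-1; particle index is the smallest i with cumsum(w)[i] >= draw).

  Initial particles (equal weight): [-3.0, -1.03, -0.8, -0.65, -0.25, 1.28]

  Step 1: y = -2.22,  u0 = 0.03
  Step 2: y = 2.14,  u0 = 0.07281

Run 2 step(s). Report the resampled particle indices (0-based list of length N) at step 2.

resampled_idx = [4, 5, 5, 5, 5, 5]

step 1: w=[0.6083, 0.2199, 0.1032, 0.0587, 0.0099, 0.0000]  mean=-2.1747  Neff=2.3115  idx=[0, 0, 0, 0, 1, 2]
step 2: w=[0.0000, 0.0000, 0.0000, 0.0000, 0.1455, 0.8545]  mean=-0.8335  Neff=1.3310  idx=[4, 5, 5, 5, 5, 5]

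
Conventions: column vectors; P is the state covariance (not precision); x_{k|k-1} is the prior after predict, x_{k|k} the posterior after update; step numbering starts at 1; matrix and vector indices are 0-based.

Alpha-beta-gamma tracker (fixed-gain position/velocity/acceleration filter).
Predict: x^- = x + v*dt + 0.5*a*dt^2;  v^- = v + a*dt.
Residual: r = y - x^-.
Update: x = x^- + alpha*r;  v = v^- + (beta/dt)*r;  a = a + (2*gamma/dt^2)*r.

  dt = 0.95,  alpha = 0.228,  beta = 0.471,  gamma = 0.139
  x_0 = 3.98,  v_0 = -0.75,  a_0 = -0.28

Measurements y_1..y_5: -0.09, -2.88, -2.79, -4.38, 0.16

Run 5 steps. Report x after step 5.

x_post = -8.4701

step 1: x_pred=3.1412  r=-3.2311  x^+=2.4044  v^+=-2.6180  a^+=-1.2753
step 2: x_pred=-0.6581  r=-2.2219  x^+=-1.1647  v^+=-4.9311  a^+=-1.9597
step 3: x_pred=-6.7336  r=3.9436  x^+=-5.8344  v^+=-4.8377  a^+=-0.7450
step 4: x_pred=-10.7664  r=6.3864  x^+=-9.3103  v^+=-2.3791  a^+=1.2222
step 5: x_pred=-11.0189  r=11.1789  x^+=-8.4701  v^+=4.3244  a^+=4.6657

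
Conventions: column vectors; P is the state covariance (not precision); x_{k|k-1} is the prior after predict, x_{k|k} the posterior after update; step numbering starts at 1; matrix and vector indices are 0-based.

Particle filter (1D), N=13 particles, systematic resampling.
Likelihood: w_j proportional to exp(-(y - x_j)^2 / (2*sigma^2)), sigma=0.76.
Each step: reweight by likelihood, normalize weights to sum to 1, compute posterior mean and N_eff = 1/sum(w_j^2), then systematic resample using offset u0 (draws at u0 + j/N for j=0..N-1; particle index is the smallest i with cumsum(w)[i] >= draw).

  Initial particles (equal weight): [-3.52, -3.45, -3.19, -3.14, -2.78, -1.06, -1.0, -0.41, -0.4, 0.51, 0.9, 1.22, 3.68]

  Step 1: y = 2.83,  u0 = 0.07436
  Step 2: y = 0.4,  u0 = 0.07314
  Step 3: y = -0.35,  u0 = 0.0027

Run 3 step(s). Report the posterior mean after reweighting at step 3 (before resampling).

step 1: w=[0.0000, 0.0000, 0.0000, 0.0000, 0.0000, 0.0000, 0.0000, 0.0002, 0.0002, 0.0137, 0.0576, 0.1536, 0.7748]  mean=3.0972  Neff=1.5940  idx=[11, 11, 12, 12, 12, 12, 12, 12, 12, 12, 12, 12, 12]
step 2: w=[0.4996, 0.4996, 0.0001, 0.0001, 0.0001, 0.0001, 0.0001, 0.0001, 0.0001, 0.0001, 0.0001, 0.0001, 0.0001]  mean=1.2222  Neff=2.0036  idx=[0, 0, 0, 0, 0, 0, 1, 1, 1, 1, 1, 1, 1]
step 3: w=[0.0769, 0.0769, 0.0769, 0.0769, 0.0769, 0.0769, 0.0769, 0.0769, 0.0769, 0.0769, 0.0769, 0.0769, 0.0769]  mean=1.2200  Neff=13.0000  idx=[0, 1, 2, 3, 4, 5, 6, 7, 8, 9, 10, 11, 12]

post_mean = 1.2200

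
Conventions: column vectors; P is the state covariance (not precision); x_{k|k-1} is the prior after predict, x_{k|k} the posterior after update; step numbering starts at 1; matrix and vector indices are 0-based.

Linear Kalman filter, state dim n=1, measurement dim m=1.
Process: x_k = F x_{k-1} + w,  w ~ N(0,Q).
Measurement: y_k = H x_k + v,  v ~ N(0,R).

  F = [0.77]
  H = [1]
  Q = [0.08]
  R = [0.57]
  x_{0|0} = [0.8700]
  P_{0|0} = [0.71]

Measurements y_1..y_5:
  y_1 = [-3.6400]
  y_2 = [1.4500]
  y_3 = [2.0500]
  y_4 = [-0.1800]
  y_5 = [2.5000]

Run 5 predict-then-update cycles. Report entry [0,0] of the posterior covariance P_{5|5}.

step 1: x^-=[0.6699]  P^-=[0.5010]  S=[1.0710]  K=[0.4678]  nu=[-4.3099]  x^+=[-1.3461]  P^+=[0.2666]
step 2: x^-=[-1.0365]  P^-=[0.2381]  S=[0.8081]  K=[0.2946]  nu=[2.4865]  x^+=[-0.3039]  P^+=[0.1679]
step 3: x^-=[-0.2340]  P^-=[0.1796]  S=[0.7496]  K=[0.2396]  nu=[2.2840]  x^+=[0.3131]  P^+=[0.1366]
step 4: x^-=[0.2411]  P^-=[0.1610]  S=[0.7310]  K=[0.2202]  nu=[-0.4211]  x^+=[0.1484]  P^+=[0.1255]
step 5: x^-=[0.1143]  P^-=[0.1544]  S=[0.7244]  K=[0.2132]  nu=[2.3857]  x^+=[0.6228]  P^+=[0.1215]

P_post[0,0] = 0.1215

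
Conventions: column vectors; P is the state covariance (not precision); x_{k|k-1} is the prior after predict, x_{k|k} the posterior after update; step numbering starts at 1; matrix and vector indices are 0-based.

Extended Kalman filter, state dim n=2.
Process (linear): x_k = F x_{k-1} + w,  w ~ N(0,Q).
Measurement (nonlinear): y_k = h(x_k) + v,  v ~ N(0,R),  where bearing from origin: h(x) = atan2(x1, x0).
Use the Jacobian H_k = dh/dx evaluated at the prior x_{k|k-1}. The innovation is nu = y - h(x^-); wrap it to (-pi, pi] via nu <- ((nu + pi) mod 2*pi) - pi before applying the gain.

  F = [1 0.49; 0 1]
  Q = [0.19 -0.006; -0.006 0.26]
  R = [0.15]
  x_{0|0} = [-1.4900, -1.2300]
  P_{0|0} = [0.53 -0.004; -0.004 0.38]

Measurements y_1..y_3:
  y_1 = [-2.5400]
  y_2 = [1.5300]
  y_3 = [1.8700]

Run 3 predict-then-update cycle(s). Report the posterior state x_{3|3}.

step 1: x^-=[-2.0927, -1.2300]  P^-=[0.8073 0.1762; 0.1762 0.6400]  H_jac=[0.2087 -0.3552]  S=[0.2398]  K=[0.4418; -0.7946]  nu=[0.0702]  x^+=[-2.0617, -1.2858]  P^+=[0.7605 0.2604; 0.2604 0.4886]
step 2: x^-=[-2.6917, -1.2858]  P^-=[1.3230 0.4938; 0.4938 0.7486]  H_jac=[0.1445 -0.3025]  S=[0.2030]  K=[0.2059; -0.7642]  nu=[-2.0572]  x^+=[-3.1154, 0.2863]  P^+=[1.3144 0.5257; 0.5257 0.6301]
step 3: x^-=[-2.9751, 0.2863]  P^-=[2.1709 0.8285; 0.8285 0.8901]  H_jac=[-0.0321 -0.3330]  S=[0.2686]  K=[-1.2861; -1.2023]  nu=[-1.1756]  x^+=[-1.4631, 1.6998]  P^+=[1.7265 0.4131; 0.4131 0.5018]

x_post = [-1.4631, 1.6998]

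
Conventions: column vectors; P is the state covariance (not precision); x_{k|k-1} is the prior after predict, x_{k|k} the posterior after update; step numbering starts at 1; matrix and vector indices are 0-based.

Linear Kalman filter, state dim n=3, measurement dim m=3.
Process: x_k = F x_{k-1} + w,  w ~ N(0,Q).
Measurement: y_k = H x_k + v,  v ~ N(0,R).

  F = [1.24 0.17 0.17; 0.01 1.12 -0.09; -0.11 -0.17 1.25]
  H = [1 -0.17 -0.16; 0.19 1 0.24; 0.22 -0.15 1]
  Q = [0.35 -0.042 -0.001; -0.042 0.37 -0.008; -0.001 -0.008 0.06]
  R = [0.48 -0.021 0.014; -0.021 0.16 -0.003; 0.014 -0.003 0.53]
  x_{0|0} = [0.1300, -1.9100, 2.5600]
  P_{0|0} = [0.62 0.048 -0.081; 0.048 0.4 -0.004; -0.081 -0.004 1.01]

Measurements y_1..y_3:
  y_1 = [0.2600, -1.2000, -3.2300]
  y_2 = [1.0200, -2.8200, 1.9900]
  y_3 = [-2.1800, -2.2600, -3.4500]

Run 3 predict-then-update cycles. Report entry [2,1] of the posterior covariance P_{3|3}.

step 1: x^-=[0.2717, -2.3683, 3.5104]  P^-=[1.3299 0.1013 -0.0183; 0.1013 0.8820 -0.2119; -0.0183 -0.2119 1.6830]  S=[1.8384 0.1539 0.0541; 0.1539 1.1221 0.1349; 0.0541 0.1349 2.3460]  K=[0.6960 0.2062 0.0825; -0.0687 0.7891 -0.1810; -0.1669 0.1035 0.7271]  nu=[0.1474, 0.2742, -7.1554]  x^+=[-0.1598, -0.8669, -1.6885]  P^+=[0.3208 -0.0372 -0.0233; -0.0372 0.1517 -0.0683; -0.0233 -0.0683 0.3776]
step 2: x^-=[-0.6326, -0.8206, -1.9457]  P^-=[0.8291 -0.0761 -0.0086; -0.0761 0.5764 -0.1723; -0.0086 -0.1723 0.6923]  S=[1.3628 -0.0289 0.1315; -0.0289 0.6938 -0.0714; 0.1315 -0.0714 1.3283]  K=[0.6137 0.1489 0.0867; -0.0765 0.7306 -0.1605; -0.1186 0.0408 0.5531]  nu=[1.2017, -1.4123, 3.9518]  x^+=[0.2374, -2.5788, 0.0401]  P^+=[0.2836 -0.0398 -0.0143; -0.0398 0.1406 -0.0585; -0.0143 -0.0585 0.2857]
step 3: x^-=[-0.1372, -2.8895, 0.4624]  P^-=[0.7722 -0.0801 -0.0065; -0.0801 0.5596 -0.1454; -0.0065 -0.1454 0.5413]  S=[1.3037 -0.0399 0.1415; -0.0399 0.6779 -0.0818; 0.1415 -0.0818 1.1673]  K=[0.5984 0.1418 0.0877; -0.0779 0.7288 -0.1510; -0.1054 0.0290 0.4960]  nu=[-2.4600, 0.5446, -4.3156]  x^+=[-1.9104, -1.6492, -1.4030]  P^+=[0.2767 -0.0397 -0.0124; -0.0397 0.1391 -0.0537; -0.0124 -0.0537 0.2560]

P_post[2,1] = -0.0537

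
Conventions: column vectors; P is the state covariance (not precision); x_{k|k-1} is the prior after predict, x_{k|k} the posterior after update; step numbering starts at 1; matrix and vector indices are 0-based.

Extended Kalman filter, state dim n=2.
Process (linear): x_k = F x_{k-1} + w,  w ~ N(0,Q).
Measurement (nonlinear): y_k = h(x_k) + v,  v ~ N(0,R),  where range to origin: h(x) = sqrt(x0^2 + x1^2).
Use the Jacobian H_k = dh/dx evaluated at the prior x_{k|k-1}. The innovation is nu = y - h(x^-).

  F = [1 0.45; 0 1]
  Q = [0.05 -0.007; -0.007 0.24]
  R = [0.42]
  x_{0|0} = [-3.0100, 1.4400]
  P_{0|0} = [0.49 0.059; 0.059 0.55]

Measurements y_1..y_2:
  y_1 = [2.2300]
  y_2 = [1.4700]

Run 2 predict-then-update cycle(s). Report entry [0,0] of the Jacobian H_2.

H_jac[0,0] = -0.7412

step 1: x^-=[-2.3620, 1.4400]  P^-=[0.7045 0.2995; 0.2995 0.7900]  H_jac=[-0.8538 0.5205]  S=[0.8814]  K=[-0.5056; 0.1764]  nu=[-0.5363]  x^+=[-2.0909, 1.3454]  P^+=[0.4792 0.3781; 0.3781 0.7626]
step 2: x^-=[-1.4854, 1.3454]  P^-=[1.0239 0.7143; 0.7143 1.0026]  H_jac=[-0.7412 0.6713]  S=[0.7235]  K=[-0.3862; 0.1985]  nu=[-0.5341]  x^+=[-1.2791, 1.2394]  P^+=[0.9160 0.7697; 0.7697 0.9741]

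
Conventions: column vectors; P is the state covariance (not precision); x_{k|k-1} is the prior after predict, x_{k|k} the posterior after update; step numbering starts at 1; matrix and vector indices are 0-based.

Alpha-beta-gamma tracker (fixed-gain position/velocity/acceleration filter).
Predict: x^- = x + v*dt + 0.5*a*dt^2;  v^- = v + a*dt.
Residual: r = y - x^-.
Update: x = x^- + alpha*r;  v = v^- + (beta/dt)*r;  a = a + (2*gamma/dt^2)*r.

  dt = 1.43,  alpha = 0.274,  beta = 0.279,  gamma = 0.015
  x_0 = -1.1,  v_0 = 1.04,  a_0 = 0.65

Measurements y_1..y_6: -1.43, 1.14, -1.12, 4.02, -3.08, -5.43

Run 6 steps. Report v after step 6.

step 1: x_pred=1.0518  r=-2.4818  x^+=0.3718  v^+=1.4853  a^+=0.6136
step 2: x_pred=3.1231  r=-1.9831  x^+=2.5797  v^+=1.9758  a^+=0.5845
step 3: x_pred=6.0028  r=-7.1228  x^+=4.0511  v^+=1.4220  a^+=0.4800
step 4: x_pred=6.5753  r=-2.5553  x^+=5.8751  v^+=1.6098  a^+=0.4425
step 5: x_pred=8.6296  r=-11.7096  x^+=5.4212  v^+=-0.0420  a^+=0.2707
step 6: x_pred=5.6379  r=-11.0679  x^+=2.6053  v^+=-1.8143  a^+=0.1084

v_post = -1.8143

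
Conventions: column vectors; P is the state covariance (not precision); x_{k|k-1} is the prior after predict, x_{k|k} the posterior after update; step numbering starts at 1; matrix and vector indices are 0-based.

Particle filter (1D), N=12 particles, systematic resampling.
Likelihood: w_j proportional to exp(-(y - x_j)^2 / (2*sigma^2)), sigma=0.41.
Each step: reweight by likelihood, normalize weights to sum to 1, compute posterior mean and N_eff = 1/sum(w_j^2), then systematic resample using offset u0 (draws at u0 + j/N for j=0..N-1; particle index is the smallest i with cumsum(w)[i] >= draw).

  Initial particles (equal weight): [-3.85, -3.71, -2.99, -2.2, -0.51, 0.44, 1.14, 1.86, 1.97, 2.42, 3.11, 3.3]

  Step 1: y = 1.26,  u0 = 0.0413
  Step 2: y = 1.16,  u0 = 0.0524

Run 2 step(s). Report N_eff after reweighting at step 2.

N_eff = 8.8171

step 1: w=[0.0000, 0.0000, 0.0000, 0.0000, 0.0001, 0.0807, 0.5710, 0.2043, 0.1331, 0.0109, 0.0000, 0.0000]  mean=1.3550  Neff=2.5502  idx=[5, 6, 6, 6, 6, 6, 6, 6, 7, 7, 8, 8]
step 2: w=[0.0269, 0.1256, 0.1256, 0.1256, 0.1256, 0.1256, 0.1256, 0.1256, 0.0293, 0.0293, 0.0179, 0.0179]  mean=1.1930  Neff=8.8171  idx=[1, 1, 2, 3, 3, 4, 5, 5, 6, 7, 7, 10]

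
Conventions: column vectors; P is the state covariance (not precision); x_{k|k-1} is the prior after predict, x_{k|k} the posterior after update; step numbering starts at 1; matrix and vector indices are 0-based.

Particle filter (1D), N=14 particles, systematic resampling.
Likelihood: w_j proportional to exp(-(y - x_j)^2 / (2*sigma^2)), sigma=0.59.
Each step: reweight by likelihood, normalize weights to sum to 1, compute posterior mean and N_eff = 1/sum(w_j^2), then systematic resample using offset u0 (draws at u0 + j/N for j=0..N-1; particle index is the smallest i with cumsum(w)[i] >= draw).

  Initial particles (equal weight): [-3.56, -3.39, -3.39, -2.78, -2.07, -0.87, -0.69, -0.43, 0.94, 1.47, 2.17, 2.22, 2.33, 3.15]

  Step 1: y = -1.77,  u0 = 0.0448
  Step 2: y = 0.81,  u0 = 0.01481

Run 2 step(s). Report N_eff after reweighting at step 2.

step 1: w=[0.0058, 0.0132, 0.0132, 0.1327, 0.5046, 0.1794, 0.1075, 0.0436, 0.0000, 0.0000, 0.0000, 0.0000, 0.0000, 0.0000]  mean=-1.7726  Neff=3.1421  idx=[3, 3, 4, 4, 4, 4, 4, 4, 4, 5, 5, 5, 6, 7]
step 2: w=[0.0000, 0.0000, 0.0000, 0.0000, 0.0000, 0.0000, 0.0000, 0.0000, 0.0000, 0.0861, 0.0861, 0.0861, 0.1960, 0.5453]  mean=-0.5950  Neff=2.7927  idx=[9, 9, 10, 11, 12, 12, 12, 13, 13, 13, 13, 13, 13, 13]

N_eff = 2.7927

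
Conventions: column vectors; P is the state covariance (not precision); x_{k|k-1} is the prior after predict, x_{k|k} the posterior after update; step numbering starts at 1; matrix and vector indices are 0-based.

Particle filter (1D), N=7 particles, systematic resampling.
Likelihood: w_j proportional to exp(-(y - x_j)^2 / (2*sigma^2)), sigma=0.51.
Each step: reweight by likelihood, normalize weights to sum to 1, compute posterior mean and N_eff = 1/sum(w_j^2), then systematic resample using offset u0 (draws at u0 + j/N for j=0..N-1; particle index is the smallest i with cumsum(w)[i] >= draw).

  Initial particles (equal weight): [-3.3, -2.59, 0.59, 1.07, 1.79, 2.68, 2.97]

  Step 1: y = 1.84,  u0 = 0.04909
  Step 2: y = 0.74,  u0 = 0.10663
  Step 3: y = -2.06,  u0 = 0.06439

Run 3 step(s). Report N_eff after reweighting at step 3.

step 1: w=[0.0000, 0.0000, 0.0290, 0.1873, 0.5826, 0.1508, 0.0503]  mean=1.8139  Neff=2.4962  idx=[3, 3, 4, 4, 4, 4, 5]
step 2: w=[0.3856, 0.3856, 0.0571, 0.0571, 0.0571, 0.0571, 0.0003]  mean=1.2350  Neff=3.2211  idx=[0, 0, 1, 1, 1, 2, 5]
step 3: w=[0.2000, 0.2000, 0.2000, 0.2000, 0.2000, 0.0000, 0.0000]  mean=1.0700  Neff=5.0003  idx=[0, 1, 1, 2, 3, 3, 4]

N_eff = 5.0003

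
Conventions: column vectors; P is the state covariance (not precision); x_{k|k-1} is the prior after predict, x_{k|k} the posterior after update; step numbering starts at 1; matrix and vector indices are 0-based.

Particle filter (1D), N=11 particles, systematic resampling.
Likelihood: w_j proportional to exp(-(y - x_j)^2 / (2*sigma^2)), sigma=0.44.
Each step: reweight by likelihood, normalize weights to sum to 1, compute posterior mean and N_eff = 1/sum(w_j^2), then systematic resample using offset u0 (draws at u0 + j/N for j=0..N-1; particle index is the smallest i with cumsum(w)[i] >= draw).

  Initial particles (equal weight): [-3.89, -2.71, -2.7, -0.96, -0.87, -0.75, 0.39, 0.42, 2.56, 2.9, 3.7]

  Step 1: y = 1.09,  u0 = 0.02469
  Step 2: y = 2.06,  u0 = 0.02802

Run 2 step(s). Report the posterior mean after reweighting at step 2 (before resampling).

step 1: w=[0.0000, 0.0000, 0.0000, 0.0000, 0.0001, 0.0003, 0.4702, 0.5228, 0.0063, 0.0004, 0.0000]  mean=0.4198  Neff=2.0225  idx=[6, 6, 6, 6, 6, 7, 7, 7, 7, 7, 7]
step 2: w=[0.0784, 0.0784, 0.0784, 0.0784, 0.0784, 0.1013, 0.1013, 0.1013, 0.1013, 0.1013, 0.1013]  mean=0.4082  Neff=10.8293  idx=[0, 1, 2, 3, 4, 5, 6, 7, 8, 9, 10]

post_mean = 0.4082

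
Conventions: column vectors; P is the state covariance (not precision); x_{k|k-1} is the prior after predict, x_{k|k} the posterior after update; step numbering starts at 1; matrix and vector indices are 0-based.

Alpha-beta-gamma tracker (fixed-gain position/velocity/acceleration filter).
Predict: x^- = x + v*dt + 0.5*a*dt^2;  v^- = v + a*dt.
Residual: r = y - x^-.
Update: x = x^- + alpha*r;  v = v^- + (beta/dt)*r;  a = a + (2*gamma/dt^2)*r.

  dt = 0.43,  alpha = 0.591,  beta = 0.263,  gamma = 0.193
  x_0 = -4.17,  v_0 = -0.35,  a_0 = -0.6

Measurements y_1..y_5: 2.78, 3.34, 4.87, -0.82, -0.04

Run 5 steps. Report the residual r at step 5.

step 1: x_pred=-4.3760  r=7.1560  x^+=-0.1468  v^+=3.7688  a^+=14.3389
step 2: x_pred=2.7994  r=0.5406  x^+=3.1189  v^+=10.2652  a^+=15.4674
step 3: x_pred=8.9629  r=-4.0929  x^+=6.5440  v^+=14.4128  a^+=6.9231
step 4: x_pred=13.3815  r=-14.2015  x^+=4.9884  v^+=8.7037  a^+=-22.7243
step 5: x_pred=6.6302  r=-6.6702  x^+=2.6881  v^+=-5.1474  a^+=-36.6490

resid = -6.6702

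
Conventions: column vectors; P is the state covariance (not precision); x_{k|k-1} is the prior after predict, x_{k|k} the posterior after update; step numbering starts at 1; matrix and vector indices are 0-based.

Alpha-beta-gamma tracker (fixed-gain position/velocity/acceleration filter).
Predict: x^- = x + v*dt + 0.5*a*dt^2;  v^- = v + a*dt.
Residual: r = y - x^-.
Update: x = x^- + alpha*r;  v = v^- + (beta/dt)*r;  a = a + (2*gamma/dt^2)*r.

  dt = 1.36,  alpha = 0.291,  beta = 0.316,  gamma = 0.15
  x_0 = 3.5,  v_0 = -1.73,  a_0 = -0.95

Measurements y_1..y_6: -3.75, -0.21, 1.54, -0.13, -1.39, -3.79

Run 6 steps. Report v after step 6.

step 1: x_pred=0.2686  r=-4.0186  x^+=-0.9008  v^+=-3.9557  a^+=-1.6018
step 2: x_pred=-7.7620  r=7.5520  x^+=-5.5643  v^+=-4.3795  a^+=-0.3769
step 3: x_pred=-11.8690  r=13.4090  x^+=-7.9670  v^+=-1.7765  a^+=1.7980
step 4: x_pred=-8.7202  r=8.5902  x^+=-6.2204  v^+=2.6648  a^+=3.1913
step 5: x_pred=0.3550  r=-1.7450  x^+=-0.1528  v^+=6.5995  a^+=2.9083
step 6: x_pred=11.5121  r=-15.3021  x^+=7.0592  v^+=6.9993  a^+=0.4263

v_post = 6.9993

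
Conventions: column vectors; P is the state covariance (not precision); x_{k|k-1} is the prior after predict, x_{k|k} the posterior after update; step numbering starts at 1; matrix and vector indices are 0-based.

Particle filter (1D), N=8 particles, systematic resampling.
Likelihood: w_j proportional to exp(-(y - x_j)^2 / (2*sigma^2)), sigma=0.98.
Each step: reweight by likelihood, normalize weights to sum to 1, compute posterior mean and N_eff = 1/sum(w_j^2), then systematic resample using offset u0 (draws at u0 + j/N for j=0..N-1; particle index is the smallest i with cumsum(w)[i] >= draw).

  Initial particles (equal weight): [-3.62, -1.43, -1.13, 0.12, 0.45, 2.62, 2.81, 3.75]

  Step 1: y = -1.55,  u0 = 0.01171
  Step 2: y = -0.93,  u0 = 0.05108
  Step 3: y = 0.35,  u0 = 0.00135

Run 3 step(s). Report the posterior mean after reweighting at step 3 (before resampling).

post_mean = -0.7651

step 1: w=[0.0453, 0.4186, 0.3847, 0.0987, 0.0526, 0.0000, 0.0000, 0.0000]  mean=-1.1617  Neff=2.9603  idx=[0, 1, 1, 1, 2, 2, 2, 3]
step 2: w=[0.0038, 0.1426, 0.1426, 0.1426, 0.1590, 0.1590, 0.1590, 0.0915]  mean=-1.1533  Neff=6.8859  idx=[1, 2, 3, 3, 4, 5, 6, 7]
step 3: w=[0.0712, 0.0712, 0.0712, 0.0712, 0.1184, 0.1184, 0.1184, 0.3602]  mean=-0.7651  Neff=5.2065  idx=[0, 1, 3, 4, 5, 6, 7, 7]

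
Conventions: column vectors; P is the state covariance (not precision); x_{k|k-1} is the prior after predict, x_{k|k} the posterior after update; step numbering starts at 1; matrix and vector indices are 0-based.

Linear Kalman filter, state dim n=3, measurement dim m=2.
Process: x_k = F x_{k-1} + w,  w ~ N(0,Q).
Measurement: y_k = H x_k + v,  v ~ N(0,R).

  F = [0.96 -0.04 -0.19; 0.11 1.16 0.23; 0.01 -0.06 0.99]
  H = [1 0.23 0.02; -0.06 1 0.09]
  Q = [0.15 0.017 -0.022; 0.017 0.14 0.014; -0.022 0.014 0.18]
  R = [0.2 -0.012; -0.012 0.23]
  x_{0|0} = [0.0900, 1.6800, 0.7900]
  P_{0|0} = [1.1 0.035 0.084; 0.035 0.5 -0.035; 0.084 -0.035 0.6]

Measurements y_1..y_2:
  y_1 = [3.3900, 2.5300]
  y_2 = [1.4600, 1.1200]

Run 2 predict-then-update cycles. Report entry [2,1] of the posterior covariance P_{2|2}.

P_post[2,1] = 0.0064

step 1: x^-=[-0.1309, 2.1404, 0.6822]  P^-=[1.1524 0.1474 -0.0445; 0.1474 0.8524 0.0868; -0.0445 0.0868 0.7757]  S=[1.4646 0.2612; 0.2612 1.0912]  K=[0.8328 -0.1313; 0.1008 0.7560; -0.0336 0.1540]  nu=[3.0150, 0.3203]  x^+=[2.3378, 2.6866, 0.6302]  P^+=[0.1750 -0.0283 -0.0161; -0.0283 0.1739 -0.0327; -0.0161 -0.0327 0.7509]
step 2: x^-=[2.0171, 3.5185, 0.4861]  P^-=[0.3462 -0.0325 -0.1738; -0.0325 0.3904 0.1340; -0.1738 0.1340 0.9202]  S=[0.5465 0.0167; 0.0167 0.6590]  K=[0.6170 -0.1201; 0.0911 0.6114; -0.2387 0.3509]  nu=[-1.3761, -2.3213]  x^+=[1.4469, 1.9740, -0.0000]  P^+=[0.1310 -0.0209 -0.0696; -0.0209 0.1377 0.0064; -0.0696 0.0064 0.8107]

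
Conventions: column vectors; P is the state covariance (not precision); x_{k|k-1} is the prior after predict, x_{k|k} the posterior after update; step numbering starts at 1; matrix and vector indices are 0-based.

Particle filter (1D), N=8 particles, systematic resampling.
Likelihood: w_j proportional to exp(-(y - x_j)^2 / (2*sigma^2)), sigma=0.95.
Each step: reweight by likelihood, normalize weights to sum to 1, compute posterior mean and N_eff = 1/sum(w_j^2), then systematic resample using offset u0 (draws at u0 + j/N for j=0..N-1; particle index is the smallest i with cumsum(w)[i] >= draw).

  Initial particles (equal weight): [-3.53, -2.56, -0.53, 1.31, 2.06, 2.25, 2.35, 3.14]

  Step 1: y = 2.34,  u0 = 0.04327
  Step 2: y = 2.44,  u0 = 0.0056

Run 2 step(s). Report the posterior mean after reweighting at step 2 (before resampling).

step 1: w=[0.0000, 0.0000, 0.0025, 0.1316, 0.2269, 0.2359, 0.2369, 0.1662]  mean=2.2479  Neff=4.8029  idx=[3, 4, 4, 5, 5, 6, 6, 7]
step 2: w=[0.0699, 0.1309, 0.1309, 0.1390, 0.1390, 0.1412, 0.1412, 0.1081]  mean=2.2590  Neff=7.7336  idx=[0, 1, 2, 3, 4, 5, 6, 6]

post_mean = 2.2590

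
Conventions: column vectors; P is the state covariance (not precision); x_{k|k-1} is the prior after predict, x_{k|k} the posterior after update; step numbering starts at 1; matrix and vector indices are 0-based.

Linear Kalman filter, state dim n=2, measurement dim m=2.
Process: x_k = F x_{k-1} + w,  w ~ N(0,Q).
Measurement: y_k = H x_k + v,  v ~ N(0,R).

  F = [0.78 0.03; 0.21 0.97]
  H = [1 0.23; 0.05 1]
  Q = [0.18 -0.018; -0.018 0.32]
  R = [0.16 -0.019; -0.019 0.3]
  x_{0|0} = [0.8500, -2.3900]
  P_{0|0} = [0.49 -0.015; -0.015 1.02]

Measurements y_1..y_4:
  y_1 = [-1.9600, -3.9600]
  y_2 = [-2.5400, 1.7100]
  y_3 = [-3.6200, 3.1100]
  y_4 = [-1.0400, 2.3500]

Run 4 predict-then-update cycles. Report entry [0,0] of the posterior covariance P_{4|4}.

step 1: x^-=[0.5913, -2.1398]  P^-=[0.4783 0.0805; 0.0805 1.2952]  S=[0.7439 0.3842; 0.3842 1.6045]  K=[0.7238 -0.1083; 0.1032 0.7851]  nu=[-2.0591, -1.8498]  x^+=[-0.6989, -3.8044]  P^+=[0.1300 -0.0527; -0.0527 0.2362]
step 2: x^-=[-0.6593, -3.8371]  P^-=[0.2568 -0.0301; -0.0301 0.5265]  S=[0.4309 0.0845; 0.0845 0.8241]  K=[0.5962 -0.0820; 0.0881 0.6280]  nu=[-0.9982, 5.5800]  x^+=[-1.7121, -0.4208]  P^+=[0.1064 -0.0413; -0.0413 0.1888]
step 3: x^-=[-1.3481, -0.7677]  P^-=[0.2430 -0.0266; -0.0266 0.4855]  S=[0.4165 0.0780; 0.0780 0.7835]  K=[0.5831 -0.0764; 0.0904 0.6090]  nu=[-2.0953, 3.9451]  x^+=[-2.8713, 1.4455]  P^+=[0.1038 -0.0392; -0.0392 0.1829]
step 4: x^-=[-2.1963, 0.7992]  P^-=[0.2415 -0.0256; -0.0256 0.4807]  S=[0.4151 0.0778; 0.0778 0.7788]  K=[0.5816 -0.0754; 0.0911 0.6066]  nu=[0.9725, 1.6606]  x^+=[-1.7559, 1.8950]  P^+=[0.1034 -0.0388; -0.0388 0.1822]

P_post[0,0] = 0.1034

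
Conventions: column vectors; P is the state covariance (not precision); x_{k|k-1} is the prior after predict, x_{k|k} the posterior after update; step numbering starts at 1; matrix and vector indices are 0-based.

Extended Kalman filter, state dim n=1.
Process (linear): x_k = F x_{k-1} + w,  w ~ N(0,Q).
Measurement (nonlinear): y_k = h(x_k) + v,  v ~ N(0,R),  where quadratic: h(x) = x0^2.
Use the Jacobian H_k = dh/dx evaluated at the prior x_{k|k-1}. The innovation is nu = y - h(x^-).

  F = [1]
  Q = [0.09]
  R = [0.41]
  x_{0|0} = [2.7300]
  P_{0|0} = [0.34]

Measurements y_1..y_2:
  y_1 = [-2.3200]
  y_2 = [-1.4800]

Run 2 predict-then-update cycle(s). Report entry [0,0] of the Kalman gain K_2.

K[0,0] = 0.2510

step 1: x^-=[2.7300]  P^-=[0.4300]  H_jac=[5.4600]  S=[13.2290]  K=[0.1775]  nu=[-9.7729]  x^+=[0.9956]  P^+=[0.0133]
step 2: x^-=[0.9956]  P^-=[0.1033]  H_jac=[1.9911]  S=[0.8196]  K=[0.2510]  nu=[-2.4712]  x^+=[0.3753]  P^+=[0.0517]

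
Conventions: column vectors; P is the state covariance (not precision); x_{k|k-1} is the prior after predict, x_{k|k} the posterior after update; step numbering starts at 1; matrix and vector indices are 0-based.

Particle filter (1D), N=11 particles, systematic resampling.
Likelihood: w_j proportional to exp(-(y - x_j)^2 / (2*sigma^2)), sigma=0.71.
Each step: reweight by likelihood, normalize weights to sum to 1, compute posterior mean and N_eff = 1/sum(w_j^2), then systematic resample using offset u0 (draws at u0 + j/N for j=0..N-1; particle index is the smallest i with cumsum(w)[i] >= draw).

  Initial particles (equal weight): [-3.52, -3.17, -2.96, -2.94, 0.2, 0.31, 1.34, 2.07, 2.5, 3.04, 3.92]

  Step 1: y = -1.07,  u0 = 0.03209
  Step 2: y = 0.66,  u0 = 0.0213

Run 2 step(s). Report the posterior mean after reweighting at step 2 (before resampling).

post_mean = 0.2513

step 1: w=[0.0060, 0.0292, 0.0670, 0.0722, 0.4678, 0.3504, 0.0073, 0.0001, 0.0000, 0.0000, 0.0000]  mean=-0.3121  Neff=2.8390  idx=[1, 3, 4, 4, 4, 4, 4, 5, 5, 5, 5]
step 2: w=[0.0000, 0.0000, 0.1067, 0.1067, 0.1067, 0.1067, 0.1067, 0.1166, 0.1166, 0.1166, 0.1166]  mean=0.2513  Neff=8.9825  idx=[2, 3, 3, 4, 5, 6, 7, 8, 8, 9, 10]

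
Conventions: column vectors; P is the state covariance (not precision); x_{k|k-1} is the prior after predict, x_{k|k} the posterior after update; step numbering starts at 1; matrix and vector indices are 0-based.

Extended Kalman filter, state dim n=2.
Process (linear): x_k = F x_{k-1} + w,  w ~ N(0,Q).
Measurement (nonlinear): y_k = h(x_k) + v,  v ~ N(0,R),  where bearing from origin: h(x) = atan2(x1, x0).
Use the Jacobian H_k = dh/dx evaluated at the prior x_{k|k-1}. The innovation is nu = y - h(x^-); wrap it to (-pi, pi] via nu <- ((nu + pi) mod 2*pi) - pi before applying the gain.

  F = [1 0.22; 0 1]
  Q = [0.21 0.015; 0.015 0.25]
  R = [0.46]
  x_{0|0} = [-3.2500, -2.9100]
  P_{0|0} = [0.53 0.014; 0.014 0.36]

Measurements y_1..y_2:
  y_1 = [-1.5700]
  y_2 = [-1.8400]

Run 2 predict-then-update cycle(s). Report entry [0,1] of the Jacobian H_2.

H_jac[0,1] = -0.1524

step 1: x^-=[-3.8902, -2.9100]  P^-=[0.7636 0.1082; 0.1082 0.6100]  H_jac=[0.1233 -0.1648]  S=[0.4838]  K=[0.1577; -0.1803]  nu=[0.9294]  x^+=[-3.7436, -3.0775]  P^+=[0.7515 0.1220; 0.1220 0.5943]
step 2: x^-=[-4.4207, -3.0775]  P^-=[1.0440 0.2677; 0.2677 0.8443]  H_jac=[0.1061 -0.1524]  S=[0.4827]  K=[0.1449; -0.2077]  nu=[0.6934]  x^+=[-4.3202, -3.2215]  P^+=[1.0338 0.2822; 0.2822 0.8235]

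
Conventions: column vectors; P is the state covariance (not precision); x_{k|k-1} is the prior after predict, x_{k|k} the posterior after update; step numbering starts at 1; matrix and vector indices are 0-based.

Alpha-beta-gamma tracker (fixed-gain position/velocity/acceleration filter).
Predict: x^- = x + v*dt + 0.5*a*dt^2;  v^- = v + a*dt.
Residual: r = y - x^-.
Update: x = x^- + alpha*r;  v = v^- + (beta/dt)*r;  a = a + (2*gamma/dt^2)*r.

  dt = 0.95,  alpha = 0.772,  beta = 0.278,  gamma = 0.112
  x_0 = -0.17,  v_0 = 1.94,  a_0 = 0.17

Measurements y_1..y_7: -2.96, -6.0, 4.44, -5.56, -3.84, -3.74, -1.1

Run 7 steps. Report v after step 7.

step 1: x_pred=1.7497  r=-4.7097  x^+=-1.8862  v^+=0.7233  a^+=-0.9989
step 2: x_pred=-1.6498  r=-4.3502  x^+=-5.0082  v^+=-1.4987  a^+=-2.0787
step 3: x_pred=-7.3699  r=11.8099  x^+=1.7473  v^+=-0.0175  a^+=0.8526
step 4: x_pred=2.1155  r=-7.6755  x^+=-3.8100  v^+=-1.4536  a^+=-1.0525
step 5: x_pred=-5.6659  r=1.8259  x^+=-4.2563  v^+=-1.9192  a^+=-0.5993
step 6: x_pred=-6.3499  r=2.6099  x^+=-4.3351  v^+=-1.7248  a^+=0.0485
step 7: x_pred=-5.9517  r=4.8517  x^+=-2.2062  v^+=-0.2589  a^+=1.2527

v_post = -0.2589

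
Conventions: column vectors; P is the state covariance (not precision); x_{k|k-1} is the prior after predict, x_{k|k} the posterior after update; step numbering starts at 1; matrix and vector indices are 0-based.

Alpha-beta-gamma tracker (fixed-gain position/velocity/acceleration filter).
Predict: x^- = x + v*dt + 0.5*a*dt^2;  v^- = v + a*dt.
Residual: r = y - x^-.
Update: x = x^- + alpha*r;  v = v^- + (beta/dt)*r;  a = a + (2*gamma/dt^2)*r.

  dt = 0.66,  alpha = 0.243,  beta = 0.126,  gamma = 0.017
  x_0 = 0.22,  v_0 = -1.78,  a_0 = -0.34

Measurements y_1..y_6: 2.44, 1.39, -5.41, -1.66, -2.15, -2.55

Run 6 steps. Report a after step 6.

step 1: x_pred=-1.0289  r=3.4689  x^+=-0.1859  v^+=-1.3422  a^+=-0.0692
step 2: x_pred=-1.0868  r=2.4768  x^+=-0.4850  v^+=-0.9150  a^+=0.1241
step 3: x_pred=-1.0618  r=-4.3482  x^+=-2.1184  v^+=-1.6632  a^+=-0.2153
step 4: x_pred=-3.2631  r=1.6031  x^+=-2.8735  v^+=-1.4993  a^+=-0.0902
step 5: x_pred=-3.8827  r=1.7327  x^+=-3.4617  v^+=-1.2280  a^+=0.0451
step 6: x_pred=-4.2623  r=1.7123  x^+=-3.8462  v^+=-0.8714  a^+=0.1787

a_post = 0.1787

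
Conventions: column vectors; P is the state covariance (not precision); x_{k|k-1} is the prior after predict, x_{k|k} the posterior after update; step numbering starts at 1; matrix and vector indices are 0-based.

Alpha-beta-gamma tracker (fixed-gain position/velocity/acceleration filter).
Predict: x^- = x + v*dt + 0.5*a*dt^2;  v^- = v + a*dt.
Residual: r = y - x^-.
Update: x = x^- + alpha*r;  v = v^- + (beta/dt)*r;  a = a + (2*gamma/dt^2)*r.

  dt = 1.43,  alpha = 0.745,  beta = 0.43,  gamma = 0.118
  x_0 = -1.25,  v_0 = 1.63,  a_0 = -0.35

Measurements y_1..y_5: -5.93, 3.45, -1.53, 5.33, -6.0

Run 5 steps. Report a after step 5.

step 1: x_pred=0.7230  r=-6.6530  x^+=-4.2335  v^+=-0.8711  a^+=-1.1178
step 2: x_pred=-6.6220  r=10.0720  x^+=0.8816  v^+=0.5591  a^+=0.0446
step 3: x_pred=1.7267  r=-3.2567  x^+=-0.6995  v^+=-0.3564  a^+=-0.3313
step 4: x_pred=-1.5480  r=6.8780  x^+=3.5761  v^+=1.2380  a^+=0.4625
step 5: x_pred=5.8194  r=-11.8194  x^+=-2.9861  v^+=-1.6547  a^+=-0.9016

a_post = -0.9016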